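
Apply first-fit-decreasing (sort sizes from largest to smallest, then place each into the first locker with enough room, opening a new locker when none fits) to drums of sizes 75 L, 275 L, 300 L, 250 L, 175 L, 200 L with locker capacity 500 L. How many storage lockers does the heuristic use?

3

Sorted descending: 300, 275, 250, 200, 175, 75.
  300 → locker 1 (new)  [load 300/500]
  275 → locker 2 (new)  [load 275/500]
  250 → locker 3 (new)  [load 250/500]
  200 → locker 1  [load 500/500]
  175 → locker 2  [load 450/500]
  75 → locker 3  [load 325/500]
3 storage lockers opened.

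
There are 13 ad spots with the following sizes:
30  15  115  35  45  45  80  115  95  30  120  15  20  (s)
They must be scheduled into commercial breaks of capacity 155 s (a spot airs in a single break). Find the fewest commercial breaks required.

Total = 120 + 115 + 115 + 95 + 80 + 45 + 45 + 35 + 30 + 30 + 20 + 15 + 15 = 760 s.
Lower bound: ⌈760/155⌉ = 5 commercial breaks.
A packing using 5 commercial breaks:
  break 1: 120 + 35 = 155
  break 2: 115 + 30 = 145
  break 3: 115 + 20 + 15 = 150
  break 4: 95 + 45 + 15 = 155
  break 5: 80 + 45 + 30 = 155
This matches the lower bound, so 5 is optimal.

5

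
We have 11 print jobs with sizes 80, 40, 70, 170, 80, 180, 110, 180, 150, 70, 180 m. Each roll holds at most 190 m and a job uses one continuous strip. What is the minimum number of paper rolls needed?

Total = 180 + 180 + 180 + 170 + 150 + 110 + 80 + 80 + 70 + 70 + 40 = 1310 m.
Lower bound: ⌈1310/190⌉ = 7 paper rolls.
A packing using 8 paper rolls:
  roll 1: 180 = 180
  roll 2: 180 = 180
  roll 3: 180 = 180
  roll 4: 170 = 170
  roll 5: 150 + 40 = 190
  roll 6: 110 + 80 = 190
  roll 7: 80 + 70 = 150
  roll 8: 70 = 70
No arrangement into 7 paper rolls stays within capacity, so 8 is optimal.

8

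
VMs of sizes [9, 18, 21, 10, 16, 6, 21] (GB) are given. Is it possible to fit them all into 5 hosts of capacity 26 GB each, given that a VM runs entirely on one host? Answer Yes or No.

A valid assignment using 5 hosts:
  host 1: 21 = 21
  host 2: 21 = 21
  host 3: 18 + 6 = 24
  host 4: 16 + 10 = 26
  host 5: 9 = 9
Every load is within 26 GB, so 5 hosts suffice.

Yes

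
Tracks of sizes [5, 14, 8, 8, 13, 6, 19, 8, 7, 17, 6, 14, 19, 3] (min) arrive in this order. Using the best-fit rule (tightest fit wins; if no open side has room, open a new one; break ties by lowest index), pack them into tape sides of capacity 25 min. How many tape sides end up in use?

7

  5 → side 1 (new)  [load 5/25]
  14 → side 1  [load 19/25]
  8 → side 2 (new)  [load 8/25]
  8 → side 2  [load 16/25]
  13 → side 3 (new)  [load 13/25]
  6 → side 1  [load 25/25]
  19 → side 4 (new)  [load 19/25]
  8 → side 2  [load 24/25]
  7 → side 3  [load 20/25]
  17 → side 5 (new)  [load 17/25]
  6 → side 4  [load 25/25]
  14 → side 6 (new)  [load 14/25]
  19 → side 7 (new)  [load 19/25]
  3 → side 3  [load 23/25]
7 tape sides opened.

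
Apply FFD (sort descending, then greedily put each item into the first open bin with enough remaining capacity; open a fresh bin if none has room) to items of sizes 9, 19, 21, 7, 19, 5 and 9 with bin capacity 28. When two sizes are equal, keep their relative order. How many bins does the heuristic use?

4

Sorted descending: 21, 19, 19, 9, 9, 7, 5.
  21 → bin 1 (new)  [load 21/28]
  19 → bin 2 (new)  [load 19/28]
  19 → bin 3 (new)  [load 19/28]
  9 → bin 2  [load 28/28]
  9 → bin 3  [load 28/28]
  7 → bin 1  [load 28/28]
  5 → bin 4 (new)  [load 5/28]
4 bins opened.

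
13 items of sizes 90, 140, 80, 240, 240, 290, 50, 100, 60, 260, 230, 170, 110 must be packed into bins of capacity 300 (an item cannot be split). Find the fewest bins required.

8

Total = 290 + 260 + 240 + 240 + 230 + 170 + 140 + 110 + 100 + 90 + 80 + 60 + 50 = 2060.
Lower bound: ⌈2060/300⌉ = 7 bins.
A packing using 8 bins:
  bin 1: 290 = 290
  bin 2: 260 = 260
  bin 3: 240 + 60 = 300
  bin 4: 240 + 50 = 290
  bin 5: 230 = 230
  bin 6: 170 + 110 = 280
  bin 7: 140 + 100 = 240
  bin 8: 90 + 80 = 170
No arrangement into 7 bins stays within capacity, so 8 is optimal.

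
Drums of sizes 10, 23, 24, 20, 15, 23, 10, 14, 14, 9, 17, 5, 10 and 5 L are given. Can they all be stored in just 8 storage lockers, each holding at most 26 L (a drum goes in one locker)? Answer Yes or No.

Total = 199 L; ⌈199/26⌉ = 8.
The bound of 8 does not rule out 8, but exhaustive search shows no assignment into 8 storage lockers of capacity 26 L exists — the minimum is 9.

No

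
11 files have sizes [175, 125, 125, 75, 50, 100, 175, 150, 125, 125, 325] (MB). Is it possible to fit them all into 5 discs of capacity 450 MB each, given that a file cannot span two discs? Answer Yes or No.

Yes

A valid assignment using 4 discs:
  disc 1: 325 + 125 = 450
  disc 2: 175 + 175 + 100 = 450
  disc 3: 150 + 125 + 125 + 50 = 450
  disc 4: 125 + 75 = 200
That uses only 4 ≤ 5, so 5 discs are enough.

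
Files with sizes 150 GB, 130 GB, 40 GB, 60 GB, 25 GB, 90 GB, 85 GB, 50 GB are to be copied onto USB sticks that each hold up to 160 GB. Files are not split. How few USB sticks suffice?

5

Total = 150 + 130 + 90 + 85 + 60 + 50 + 40 + 25 = 630 GB.
Lower bound: ⌈630/160⌉ = 4 USB sticks.
A packing using 5 USB sticks:
  USB stick 1: 150 = 150
  USB stick 2: 130 + 25 = 155
  USB stick 3: 90 + 60 = 150
  USB stick 4: 85 + 50 = 135
  USB stick 5: 40 = 40
No arrangement into 4 USB sticks stays within capacity, so 5 is optimal.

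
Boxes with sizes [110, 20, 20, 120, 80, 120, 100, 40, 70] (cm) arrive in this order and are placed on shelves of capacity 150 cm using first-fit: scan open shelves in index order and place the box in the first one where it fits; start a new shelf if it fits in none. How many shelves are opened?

6

  110 → shelf 1 (new)  [load 110/150]
  20 → shelf 1  [load 130/150]
  20 → shelf 1  [load 150/150]
  120 → shelf 2 (new)  [load 120/150]
  80 → shelf 3 (new)  [load 80/150]
  120 → shelf 4 (new)  [load 120/150]
  100 → shelf 5 (new)  [load 100/150]
  40 → shelf 3  [load 120/150]
  70 → shelf 6 (new)  [load 70/150]
6 shelves opened.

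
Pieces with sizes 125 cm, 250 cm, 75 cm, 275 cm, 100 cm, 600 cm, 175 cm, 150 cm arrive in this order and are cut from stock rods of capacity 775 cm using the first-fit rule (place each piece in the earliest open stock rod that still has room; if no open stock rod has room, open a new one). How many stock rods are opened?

3

  125 → stock rod 1 (new)  [load 125/775]
  250 → stock rod 1  [load 375/775]
  75 → stock rod 1  [load 450/775]
  275 → stock rod 1  [load 725/775]
  100 → stock rod 2 (new)  [load 100/775]
  600 → stock rod 2  [load 700/775]
  175 → stock rod 3 (new)  [load 175/775]
  150 → stock rod 3  [load 325/775]
3 stock rods opened.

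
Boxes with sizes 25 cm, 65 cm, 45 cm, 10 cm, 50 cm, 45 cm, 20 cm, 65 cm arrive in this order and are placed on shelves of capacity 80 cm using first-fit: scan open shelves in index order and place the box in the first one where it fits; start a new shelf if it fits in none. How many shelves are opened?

  25 → shelf 1 (new)  [load 25/80]
  65 → shelf 2 (new)  [load 65/80]
  45 → shelf 1  [load 70/80]
  10 → shelf 1  [load 80/80]
  50 → shelf 3 (new)  [load 50/80]
  45 → shelf 4 (new)  [load 45/80]
  20 → shelf 3  [load 70/80]
  65 → shelf 5 (new)  [load 65/80]
5 shelves opened.

5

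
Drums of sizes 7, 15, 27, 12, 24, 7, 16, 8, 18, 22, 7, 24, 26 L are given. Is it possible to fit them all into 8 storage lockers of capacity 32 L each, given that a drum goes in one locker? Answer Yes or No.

A valid assignment using 8 storage lockers:
  locker 1: 27 = 27
  locker 2: 26 = 26
  locker 3: 24 + 8 = 32
  locker 4: 24 + 7 = 31
  locker 5: 22 + 7 = 29
  locker 6: 18 + 12 = 30
  locker 7: 16 + 15 = 31
  locker 8: 7 = 7
Every load is within 32 L, so 8 storage lockers suffice.

Yes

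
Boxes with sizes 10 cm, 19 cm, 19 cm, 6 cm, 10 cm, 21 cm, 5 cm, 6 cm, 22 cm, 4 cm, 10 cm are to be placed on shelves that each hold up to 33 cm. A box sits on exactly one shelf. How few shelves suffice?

5

Total = 22 + 21 + 19 + 19 + 10 + 10 + 10 + 6 + 6 + 5 + 4 = 132 cm.
Lower bound: ⌈132/33⌉ = 4 shelves.
A packing using 5 shelves:
  shelf 1: 22 + 10 = 32
  shelf 2: 21 + 10 = 31
  shelf 3: 19 + 10 + 4 = 33
  shelf 4: 19 + 6 + 6 = 31
  shelf 5: 5 = 5
No arrangement into 4 shelves stays within capacity, so 5 is optimal.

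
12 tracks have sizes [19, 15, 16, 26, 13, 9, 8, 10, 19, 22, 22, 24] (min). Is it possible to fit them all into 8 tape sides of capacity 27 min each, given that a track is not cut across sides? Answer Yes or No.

No

Total = 203 min; ⌈203/27⌉ = 8.
The bound of 8 does not rule out 8, but exhaustive search shows no assignment into 8 tape sides of capacity 27 min exists — the minimum is 9.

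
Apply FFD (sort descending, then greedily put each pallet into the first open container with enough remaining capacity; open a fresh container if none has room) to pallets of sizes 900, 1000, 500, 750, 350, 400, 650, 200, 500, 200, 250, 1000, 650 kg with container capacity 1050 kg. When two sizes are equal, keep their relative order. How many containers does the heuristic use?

8

Sorted descending: 1000, 1000, 900, 750, 650, 650, 500, 500, 400, 350, 250, 200, 200.
  1000 → container 1 (new)  [load 1000/1050]
  1000 → container 2 (new)  [load 1000/1050]
  900 → container 3 (new)  [load 900/1050]
  750 → container 4 (new)  [load 750/1050]
  650 → container 5 (new)  [load 650/1050]
  650 → container 6 (new)  [load 650/1050]
  500 → container 7 (new)  [load 500/1050]
  500 → container 7  [load 1000/1050]
  400 → container 5  [load 1050/1050]
  350 → container 6  [load 1000/1050]
  250 → container 4  [load 1000/1050]
  200 → container 8 (new)  [load 200/1050]
  200 → container 8  [load 400/1050]
8 containers opened.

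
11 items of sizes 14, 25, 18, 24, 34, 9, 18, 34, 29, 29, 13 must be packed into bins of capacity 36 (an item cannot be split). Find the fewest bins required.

8

Total = 34 + 34 + 29 + 29 + 25 + 24 + 18 + 18 + 14 + 13 + 9 = 247.
Lower bound: ⌈247/36⌉ = 7 bins.
A packing using 8 bins:
  bin 1: 34 = 34
  bin 2: 34 = 34
  bin 3: 29 = 29
  bin 4: 29 = 29
  bin 5: 25 + 9 = 34
  bin 6: 24 = 24
  bin 7: 18 + 18 = 36
  bin 8: 14 + 13 = 27
No arrangement into 7 bins stays within capacity, so 8 is optimal.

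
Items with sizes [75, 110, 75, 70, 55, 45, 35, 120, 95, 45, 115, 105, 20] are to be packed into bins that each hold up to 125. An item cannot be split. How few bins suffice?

Total = 120 + 115 + 110 + 105 + 95 + 75 + 75 + 70 + 55 + 45 + 45 + 35 + 20 = 965.
Lower bound: ⌈965/125⌉ = 8 bins.
A packing using 9 bins:
  bin 1: 120 = 120
  bin 2: 115 = 115
  bin 3: 110 = 110
  bin 4: 105 + 20 = 125
  bin 5: 95 = 95
  bin 6: 75 + 45 = 120
  bin 7: 75 + 45 = 120
  bin 8: 70 + 55 = 125
  bin 9: 35 = 35
No arrangement into 8 bins stays within capacity, so 9 is optimal.

9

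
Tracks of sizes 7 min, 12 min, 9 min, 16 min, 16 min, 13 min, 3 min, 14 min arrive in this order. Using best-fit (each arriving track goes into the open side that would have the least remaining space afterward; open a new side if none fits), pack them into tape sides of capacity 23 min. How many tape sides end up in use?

5

  7 → side 1 (new)  [load 7/23]
  12 → side 1  [load 19/23]
  9 → side 2 (new)  [load 9/23]
  16 → side 3 (new)  [load 16/23]
  16 → side 4 (new)  [load 16/23]
  13 → side 2  [load 22/23]
  3 → side 1  [load 22/23]
  14 → side 5 (new)  [load 14/23]
5 tape sides opened.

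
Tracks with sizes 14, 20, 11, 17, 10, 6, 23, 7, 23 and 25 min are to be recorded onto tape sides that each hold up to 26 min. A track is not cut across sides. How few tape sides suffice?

7

Total = 25 + 23 + 23 + 20 + 17 + 14 + 11 + 10 + 7 + 6 = 156 min.
Lower bound: ⌈156/26⌉ = 6 tape sides.
A packing using 7 tape sides:
  side 1: 25 = 25
  side 2: 23 = 23
  side 3: 23 = 23
  side 4: 20 + 6 = 26
  side 5: 17 + 7 = 24
  side 6: 14 + 11 = 25
  side 7: 10 = 10
No arrangement into 6 tape sides stays within capacity, so 7 is optimal.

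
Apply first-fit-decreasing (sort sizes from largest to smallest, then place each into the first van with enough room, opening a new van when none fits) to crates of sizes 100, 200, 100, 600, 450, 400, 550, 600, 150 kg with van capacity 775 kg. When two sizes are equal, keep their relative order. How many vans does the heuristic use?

Sorted descending: 600, 600, 550, 450, 400, 200, 150, 100, 100.
  600 → van 1 (new)  [load 600/775]
  600 → van 2 (new)  [load 600/775]
  550 → van 3 (new)  [load 550/775]
  450 → van 4 (new)  [load 450/775]
  400 → van 5 (new)  [load 400/775]
  200 → van 3  [load 750/775]
  150 → van 1  [load 750/775]
  100 → van 2  [load 700/775]
  100 → van 4  [load 550/775]
5 vans opened.

5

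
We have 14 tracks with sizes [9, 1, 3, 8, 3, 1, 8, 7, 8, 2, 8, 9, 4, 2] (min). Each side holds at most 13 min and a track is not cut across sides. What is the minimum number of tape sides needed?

7

Total = 9 + 9 + 8 + 8 + 8 + 8 + 7 + 4 + 3 + 3 + 2 + 2 + 1 + 1 = 73 min.
Lower bound: ⌈73/13⌉ = 6 tape sides.
Also, 7 tracks each exceed 13/2 min, and no two of those can share a side, so at least 7 tape sides are needed.
A packing using 7 tape sides:
  side 1: 9 + 4 = 13
  side 2: 9 + 3 + 1 = 13
  side 3: 8 + 3 + 2 = 13
  side 4: 8 + 2 + 1 = 11
  side 5: 8 = 8
  side 6: 8 = 8
  side 7: 7 = 7
This matches the lower bound, so 7 is optimal.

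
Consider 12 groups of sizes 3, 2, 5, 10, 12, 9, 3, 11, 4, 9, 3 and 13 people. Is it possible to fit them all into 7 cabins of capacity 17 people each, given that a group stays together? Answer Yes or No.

A valid assignment using 6 cabins:
  cabin 1: 13 + 4 = 17
  cabin 2: 12 + 5 = 17
  cabin 3: 11 + 3 + 3 = 17
  cabin 4: 10 + 3 + 2 = 15
  cabin 5: 9 = 9
  cabin 6: 9 = 9
That uses only 6 ≤ 7, so 7 cabins are enough.

Yes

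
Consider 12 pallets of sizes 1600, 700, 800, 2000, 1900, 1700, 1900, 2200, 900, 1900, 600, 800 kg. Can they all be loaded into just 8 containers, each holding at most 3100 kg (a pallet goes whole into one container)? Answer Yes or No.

A valid assignment using 7 containers:
  container 1: 2200 + 900 = 3100
  container 2: 2000 + 800 = 2800
  container 3: 1900 + 800 = 2700
  container 4: 1900 + 700 = 2600
  container 5: 1900 + 600 = 2500
  container 6: 1700 = 1700
  container 7: 1600 = 1600
That uses only 7 ≤ 8, so 8 containers are enough.

Yes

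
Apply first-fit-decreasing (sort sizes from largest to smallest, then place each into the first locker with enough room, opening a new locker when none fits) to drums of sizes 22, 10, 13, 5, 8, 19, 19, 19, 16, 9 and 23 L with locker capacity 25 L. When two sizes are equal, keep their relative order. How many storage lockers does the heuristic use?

Sorted descending: 23, 22, 19, 19, 19, 16, 13, 10, 9, 8, 5.
  23 → locker 1 (new)  [load 23/25]
  22 → locker 2 (new)  [load 22/25]
  19 → locker 3 (new)  [load 19/25]
  19 → locker 4 (new)  [load 19/25]
  19 → locker 5 (new)  [load 19/25]
  16 → locker 6 (new)  [load 16/25]
  13 → locker 7 (new)  [load 13/25]
  10 → locker 7  [load 23/25]
  9 → locker 6  [load 25/25]
  8 → locker 8 (new)  [load 8/25]
  5 → locker 3  [load 24/25]
8 storage lockers opened.

8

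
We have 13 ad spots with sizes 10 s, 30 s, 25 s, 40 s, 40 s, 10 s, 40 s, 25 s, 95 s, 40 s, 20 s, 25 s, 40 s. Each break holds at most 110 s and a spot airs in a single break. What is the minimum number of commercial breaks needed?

Total = 95 + 40 + 40 + 40 + 40 + 40 + 30 + 25 + 25 + 25 + 20 + 10 + 10 = 440 s.
Lower bound: ⌈440/110⌉ = 4 commercial breaks.
A packing using 5 commercial breaks:
  break 1: 95 + 10 = 105
  break 2: 40 + 40 + 30 = 110
  break 3: 40 + 40 + 25 = 105
  break 4: 40 + 25 + 25 + 20 = 110
  break 5: 10 = 10
No arrangement into 4 commercial breaks stays within capacity, so 5 is optimal.

5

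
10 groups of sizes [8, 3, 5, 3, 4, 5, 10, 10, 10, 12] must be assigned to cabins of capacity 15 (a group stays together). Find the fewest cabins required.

5

Total = 12 + 10 + 10 + 10 + 8 + 5 + 5 + 4 + 3 + 3 = 70.
Lower bound: ⌈70/15⌉ = 5 cabins.
A packing using 5 cabins:
  cabin 1: 12 + 3 = 15
  cabin 2: 10 + 5 = 15
  cabin 3: 10 + 5 = 15
  cabin 4: 10 + 4 = 14
  cabin 5: 8 + 3 = 11
This matches the lower bound, so 5 is optimal.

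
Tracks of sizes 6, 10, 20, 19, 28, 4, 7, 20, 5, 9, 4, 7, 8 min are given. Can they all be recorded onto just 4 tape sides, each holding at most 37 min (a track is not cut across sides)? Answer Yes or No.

Yes

A valid assignment using 4 tape sides:
  side 1: 28 + 9 = 37
  side 2: 20 + 10 + 7 = 37
  side 3: 20 + 8 + 5 + 4 = 37
  side 4: 19 + 7 + 6 + 4 = 36
Every load is within 37 min, so 4 tape sides suffice.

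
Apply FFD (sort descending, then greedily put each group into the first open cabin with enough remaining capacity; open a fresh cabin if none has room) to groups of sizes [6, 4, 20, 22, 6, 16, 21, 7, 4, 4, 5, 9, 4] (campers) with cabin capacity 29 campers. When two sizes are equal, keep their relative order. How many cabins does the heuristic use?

5

Sorted descending: 22, 21, 20, 16, 9, 7, 6, 6, 5, 4, 4, 4, 4.
  22 → cabin 1 (new)  [load 22/29]
  21 → cabin 2 (new)  [load 21/29]
  20 → cabin 3 (new)  [load 20/29]
  16 → cabin 4 (new)  [load 16/29]
  9 → cabin 3  [load 29/29]
  7 → cabin 1  [load 29/29]
  6 → cabin 2  [load 27/29]
  6 → cabin 4  [load 22/29]
  5 → cabin 4  [load 27/29]
  4 → cabin 5 (new)  [load 4/29]
  4 → cabin 5  [load 8/29]
  4 → cabin 5  [load 12/29]
  4 → cabin 5  [load 16/29]
5 cabins opened.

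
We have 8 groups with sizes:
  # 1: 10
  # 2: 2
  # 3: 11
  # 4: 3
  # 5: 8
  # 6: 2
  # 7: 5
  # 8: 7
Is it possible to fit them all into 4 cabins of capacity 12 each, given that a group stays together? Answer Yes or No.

Total = 48; ⌈48/12⌉ = 4.
The bound of 4 does not rule out 4, but exhaustive search shows no assignment into 4 cabins of capacity 12 exists — the minimum is 5.

No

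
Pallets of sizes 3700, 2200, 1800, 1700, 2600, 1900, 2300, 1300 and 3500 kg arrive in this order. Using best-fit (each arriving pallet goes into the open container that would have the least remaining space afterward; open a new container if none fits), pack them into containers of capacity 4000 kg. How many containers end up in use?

  3700 → container 1 (new)  [load 3700/4000]
  2200 → container 2 (new)  [load 2200/4000]
  1800 → container 2  [load 4000/4000]
  1700 → container 3 (new)  [load 1700/4000]
  2600 → container 4 (new)  [load 2600/4000]
  1900 → container 3  [load 3600/4000]
  2300 → container 5 (new)  [load 2300/4000]
  1300 → container 4  [load 3900/4000]
  3500 → container 6 (new)  [load 3500/4000]
6 containers opened.

6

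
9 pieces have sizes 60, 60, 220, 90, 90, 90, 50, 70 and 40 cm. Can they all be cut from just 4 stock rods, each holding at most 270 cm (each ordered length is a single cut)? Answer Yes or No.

Yes

A valid assignment using 3 stock rods:
  stock rod 1: 220 + 50 = 270
  stock rod 2: 90 + 90 + 90 = 270
  stock rod 3: 70 + 60 + 60 + 40 = 230
That uses only 3 ≤ 4, so 4 stock rods are enough.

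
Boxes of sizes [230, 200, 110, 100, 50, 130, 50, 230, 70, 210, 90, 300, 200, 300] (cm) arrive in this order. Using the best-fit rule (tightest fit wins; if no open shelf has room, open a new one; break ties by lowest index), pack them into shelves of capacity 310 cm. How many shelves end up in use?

8

  230 → shelf 1 (new)  [load 230/310]
  200 → shelf 2 (new)  [load 200/310]
  110 → shelf 2  [load 310/310]
  100 → shelf 3 (new)  [load 100/310]
  50 → shelf 1  [load 280/310]
  130 → shelf 3  [load 230/310]
  50 → shelf 3  [load 280/310]
  230 → shelf 4 (new)  [load 230/310]
  70 → shelf 4  [load 300/310]
  210 → shelf 5 (new)  [load 210/310]
  90 → shelf 5  [load 300/310]
  300 → shelf 6 (new)  [load 300/310]
  200 → shelf 7 (new)  [load 200/310]
  300 → shelf 8 (new)  [load 300/310]
8 shelves opened.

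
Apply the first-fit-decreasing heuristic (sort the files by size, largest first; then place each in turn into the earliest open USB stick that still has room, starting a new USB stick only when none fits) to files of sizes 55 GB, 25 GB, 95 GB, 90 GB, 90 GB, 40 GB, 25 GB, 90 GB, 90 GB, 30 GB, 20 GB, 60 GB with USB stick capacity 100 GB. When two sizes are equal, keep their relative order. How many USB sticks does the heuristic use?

Sorted descending: 95, 90, 90, 90, 90, 60, 55, 40, 30, 25, 25, 20.
  95 → USB stick 1 (new)  [load 95/100]
  90 → USB stick 2 (new)  [load 90/100]
  90 → USB stick 3 (new)  [load 90/100]
  90 → USB stick 4 (new)  [load 90/100]
  90 → USB stick 5 (new)  [load 90/100]
  60 → USB stick 6 (new)  [load 60/100]
  55 → USB stick 7 (new)  [load 55/100]
  40 → USB stick 6  [load 100/100]
  30 → USB stick 7  [load 85/100]
  25 → USB stick 8 (new)  [load 25/100]
  25 → USB stick 8  [load 50/100]
  20 → USB stick 8  [load 70/100]
8 USB sticks opened.

8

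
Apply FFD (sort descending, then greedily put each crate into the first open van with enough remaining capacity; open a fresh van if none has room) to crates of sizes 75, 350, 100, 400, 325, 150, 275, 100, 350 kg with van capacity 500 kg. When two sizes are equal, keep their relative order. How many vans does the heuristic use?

Sorted descending: 400, 350, 350, 325, 275, 150, 100, 100, 75.
  400 → van 1 (new)  [load 400/500]
  350 → van 2 (new)  [load 350/500]
  350 → van 3 (new)  [load 350/500]
  325 → van 4 (new)  [load 325/500]
  275 → van 5 (new)  [load 275/500]
  150 → van 2  [load 500/500]
  100 → van 1  [load 500/500]
  100 → van 3  [load 450/500]
  75 → van 4  [load 400/500]
5 vans opened.

5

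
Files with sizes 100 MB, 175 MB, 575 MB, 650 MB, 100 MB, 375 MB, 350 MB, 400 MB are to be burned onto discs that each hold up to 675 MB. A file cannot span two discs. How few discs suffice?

Total = 650 + 575 + 400 + 375 + 350 + 175 + 100 + 100 = 2725 MB.
Lower bound: ⌈2725/675⌉ = 5 discs.
A packing using 5 discs:
  disc 1: 650 = 650
  disc 2: 575 + 100 = 675
  disc 3: 400 + 175 + 100 = 675
  disc 4: 375 = 375
  disc 5: 350 = 350
This matches the lower bound, so 5 is optimal.

5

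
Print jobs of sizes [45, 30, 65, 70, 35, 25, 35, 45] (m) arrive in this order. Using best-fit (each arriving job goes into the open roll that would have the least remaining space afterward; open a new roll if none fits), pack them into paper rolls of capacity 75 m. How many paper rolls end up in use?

6

  45 → roll 1 (new)  [load 45/75]
  30 → roll 1  [load 75/75]
  65 → roll 2 (new)  [load 65/75]
  70 → roll 3 (new)  [load 70/75]
  35 → roll 4 (new)  [load 35/75]
  25 → roll 4  [load 60/75]
  35 → roll 5 (new)  [load 35/75]
  45 → roll 6 (new)  [load 45/75]
6 paper rolls opened.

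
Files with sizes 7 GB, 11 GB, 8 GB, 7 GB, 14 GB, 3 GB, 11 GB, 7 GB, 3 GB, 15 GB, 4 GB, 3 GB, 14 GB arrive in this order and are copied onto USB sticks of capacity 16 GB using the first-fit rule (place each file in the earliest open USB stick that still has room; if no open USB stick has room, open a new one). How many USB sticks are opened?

8

  7 → USB stick 1 (new)  [load 7/16]
  11 → USB stick 2 (new)  [load 11/16]
  8 → USB stick 1  [load 15/16]
  7 → USB stick 3 (new)  [load 7/16]
  14 → USB stick 4 (new)  [load 14/16]
  3 → USB stick 2  [load 14/16]
  11 → USB stick 5 (new)  [load 11/16]
  7 → USB stick 3  [load 14/16]
  3 → USB stick 5  [load 14/16]
  15 → USB stick 6 (new)  [load 15/16]
  4 → USB stick 7 (new)  [load 4/16]
  3 → USB stick 7  [load 7/16]
  14 → USB stick 8 (new)  [load 14/16]
8 USB sticks opened.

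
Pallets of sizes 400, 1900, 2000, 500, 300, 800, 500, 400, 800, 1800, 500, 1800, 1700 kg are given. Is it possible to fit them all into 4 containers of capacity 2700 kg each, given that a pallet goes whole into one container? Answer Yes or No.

Total = 13400 kg; ⌈13400/2700⌉ = 5.
At least 5 containers are required, but only 4 are allowed.

No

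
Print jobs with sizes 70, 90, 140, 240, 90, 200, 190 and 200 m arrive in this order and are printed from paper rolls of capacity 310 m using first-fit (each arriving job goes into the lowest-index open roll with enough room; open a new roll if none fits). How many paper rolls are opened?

5

  70 → roll 1 (new)  [load 70/310]
  90 → roll 1  [load 160/310]
  140 → roll 1  [load 300/310]
  240 → roll 2 (new)  [load 240/310]
  90 → roll 3 (new)  [load 90/310]
  200 → roll 3  [load 290/310]
  190 → roll 4 (new)  [load 190/310]
  200 → roll 5 (new)  [load 200/310]
5 paper rolls opened.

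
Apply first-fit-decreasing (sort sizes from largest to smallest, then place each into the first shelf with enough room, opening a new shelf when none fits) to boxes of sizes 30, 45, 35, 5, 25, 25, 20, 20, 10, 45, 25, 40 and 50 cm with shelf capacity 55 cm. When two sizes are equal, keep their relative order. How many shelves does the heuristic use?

Sorted descending: 50, 45, 45, 40, 35, 30, 25, 25, 25, 20, 20, 10, 5.
  50 → shelf 1 (new)  [load 50/55]
  45 → shelf 2 (new)  [load 45/55]
  45 → shelf 3 (new)  [load 45/55]
  40 → shelf 4 (new)  [load 40/55]
  35 → shelf 5 (new)  [load 35/55]
  30 → shelf 6 (new)  [load 30/55]
  25 → shelf 6  [load 55/55]
  25 → shelf 7 (new)  [load 25/55]
  25 → shelf 7  [load 50/55]
  20 → shelf 5  [load 55/55]
  20 → shelf 8 (new)  [load 20/55]
  10 → shelf 2  [load 55/55]
  5 → shelf 1  [load 55/55]
8 shelves opened.

8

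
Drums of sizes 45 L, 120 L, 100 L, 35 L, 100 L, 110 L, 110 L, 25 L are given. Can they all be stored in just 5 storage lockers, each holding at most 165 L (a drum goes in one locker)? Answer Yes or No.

A valid assignment using 5 storage lockers:
  locker 1: 120 + 45 = 165
  locker 2: 110 + 35 = 145
  locker 3: 110 + 25 = 135
  locker 4: 100 = 100
  locker 5: 100 = 100
Every load is within 165 L, so 5 storage lockers suffice.

Yes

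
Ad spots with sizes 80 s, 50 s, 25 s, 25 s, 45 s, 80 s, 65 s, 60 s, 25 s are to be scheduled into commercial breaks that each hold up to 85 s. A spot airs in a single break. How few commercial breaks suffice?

6

Total = 80 + 80 + 65 + 60 + 50 + 45 + 25 + 25 + 25 = 455 s.
Lower bound: ⌈455/85⌉ = 6 commercial breaks.
A packing using 6 commercial breaks:
  break 1: 80 = 80
  break 2: 80 = 80
  break 3: 65 = 65
  break 4: 60 + 25 = 85
  break 5: 50 + 25 = 75
  break 6: 45 + 25 = 70
This matches the lower bound, so 6 is optimal.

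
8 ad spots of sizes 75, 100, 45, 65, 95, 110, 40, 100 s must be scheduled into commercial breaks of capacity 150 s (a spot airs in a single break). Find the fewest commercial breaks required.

5

Total = 110 + 100 + 100 + 95 + 75 + 65 + 45 + 40 = 630 s.
Lower bound: ⌈630/150⌉ = 5 commercial breaks.
A packing using 5 commercial breaks:
  break 1: 110 + 40 = 150
  break 2: 100 + 45 = 145
  break 3: 100 = 100
  break 4: 95 = 95
  break 5: 75 + 65 = 140
This matches the lower bound, so 5 is optimal.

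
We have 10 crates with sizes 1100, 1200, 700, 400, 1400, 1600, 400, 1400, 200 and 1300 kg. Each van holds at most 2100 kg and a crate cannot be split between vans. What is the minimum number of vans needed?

6

Total = 1600 + 1400 + 1400 + 1300 + 1200 + 1100 + 700 + 400 + 400 + 200 = 9700 kg.
Lower bound: ⌈9700/2100⌉ = 5 vans.
Also, 6 crates each exceed 1050 kg, and no two of those can share a van, so at least 6 vans are needed.
A packing using 6 vans:
  van 1: 1600 + 400 = 2000
  van 2: 1400 + 700 = 2100
  van 3: 1400 + 400 + 200 = 2000
  van 4: 1300 = 1300
  van 5: 1200 = 1200
  van 6: 1100 = 1100
This matches the lower bound, so 6 is optimal.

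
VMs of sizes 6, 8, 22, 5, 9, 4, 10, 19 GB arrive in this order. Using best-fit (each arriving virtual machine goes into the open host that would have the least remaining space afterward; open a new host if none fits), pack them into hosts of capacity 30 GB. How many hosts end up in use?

3

  6 → host 1 (new)  [load 6/30]
  8 → host 1  [load 14/30]
  22 → host 2 (new)  [load 22/30]
  5 → host 2  [load 27/30]
  9 → host 1  [load 23/30]
  4 → host 1  [load 27/30]
  10 → host 3 (new)  [load 10/30]
  19 → host 3  [load 29/30]
3 hosts opened.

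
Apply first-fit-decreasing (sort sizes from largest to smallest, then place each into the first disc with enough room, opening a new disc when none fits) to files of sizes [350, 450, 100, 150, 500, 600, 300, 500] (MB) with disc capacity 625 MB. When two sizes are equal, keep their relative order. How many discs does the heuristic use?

Sorted descending: 600, 500, 500, 450, 350, 300, 150, 100.
  600 → disc 1 (new)  [load 600/625]
  500 → disc 2 (new)  [load 500/625]
  500 → disc 3 (new)  [load 500/625]
  450 → disc 4 (new)  [load 450/625]
  350 → disc 5 (new)  [load 350/625]
  300 → disc 6 (new)  [load 300/625]
  150 → disc 4  [load 600/625]
  100 → disc 2  [load 600/625]
6 discs opened.

6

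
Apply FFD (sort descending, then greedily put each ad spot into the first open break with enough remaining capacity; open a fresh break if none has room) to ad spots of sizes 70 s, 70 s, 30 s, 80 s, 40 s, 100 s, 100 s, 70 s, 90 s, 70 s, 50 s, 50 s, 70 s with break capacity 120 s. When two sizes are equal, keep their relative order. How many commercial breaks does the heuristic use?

9

Sorted descending: 100, 100, 90, 80, 70, 70, 70, 70, 70, 50, 50, 40, 30.
  100 → break 1 (new)  [load 100/120]
  100 → break 2 (new)  [load 100/120]
  90 → break 3 (new)  [load 90/120]
  80 → break 4 (new)  [load 80/120]
  70 → break 5 (new)  [load 70/120]
  70 → break 6 (new)  [load 70/120]
  70 → break 7 (new)  [load 70/120]
  70 → break 8 (new)  [load 70/120]
  70 → break 9 (new)  [load 70/120]
  50 → break 5  [load 120/120]
  50 → break 6  [load 120/120]
  40 → break 4  [load 120/120]
  30 → break 3  [load 120/120]
9 commercial breaks opened.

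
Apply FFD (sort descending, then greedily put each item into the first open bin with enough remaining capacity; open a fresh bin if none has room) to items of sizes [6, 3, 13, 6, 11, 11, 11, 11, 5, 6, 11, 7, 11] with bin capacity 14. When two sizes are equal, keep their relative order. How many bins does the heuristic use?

Sorted descending: 13, 11, 11, 11, 11, 11, 11, 7, 6, 6, 6, 5, 3.
  13 → bin 1 (new)  [load 13/14]
  11 → bin 2 (new)  [load 11/14]
  11 → bin 3 (new)  [load 11/14]
  11 → bin 4 (new)  [load 11/14]
  11 → bin 5 (new)  [load 11/14]
  11 → bin 6 (new)  [load 11/14]
  11 → bin 7 (new)  [load 11/14]
  7 → bin 8 (new)  [load 7/14]
  6 → bin 8  [load 13/14]
  6 → bin 9 (new)  [load 6/14]
  6 → bin 9  [load 12/14]
  5 → bin 10 (new)  [load 5/14]
  3 → bin 2  [load 14/14]
10 bins opened.

10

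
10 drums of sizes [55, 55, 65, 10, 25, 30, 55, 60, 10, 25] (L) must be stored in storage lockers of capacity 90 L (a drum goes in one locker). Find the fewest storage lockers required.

Total = 65 + 60 + 55 + 55 + 55 + 30 + 25 + 25 + 10 + 10 = 390 L.
Lower bound: ⌈390/90⌉ = 5 storage lockers.
A packing using 5 storage lockers:
  locker 1: 65 + 25 = 90
  locker 2: 60 + 30 = 90
  locker 3: 55 + 25 + 10 = 90
  locker 4: 55 + 10 = 65
  locker 5: 55 = 55
This matches the lower bound, so 5 is optimal.

5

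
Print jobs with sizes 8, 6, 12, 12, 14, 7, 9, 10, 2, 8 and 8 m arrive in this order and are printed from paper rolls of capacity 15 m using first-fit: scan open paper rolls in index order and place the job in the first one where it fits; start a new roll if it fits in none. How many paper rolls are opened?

8

  8 → roll 1 (new)  [load 8/15]
  6 → roll 1  [load 14/15]
  12 → roll 2 (new)  [load 12/15]
  12 → roll 3 (new)  [load 12/15]
  14 → roll 4 (new)  [load 14/15]
  7 → roll 5 (new)  [load 7/15]
  9 → roll 6 (new)  [load 9/15]
  10 → roll 7 (new)  [load 10/15]
  2 → roll 2  [load 14/15]
  8 → roll 5  [load 15/15]
  8 → roll 8 (new)  [load 8/15]
8 paper rolls opened.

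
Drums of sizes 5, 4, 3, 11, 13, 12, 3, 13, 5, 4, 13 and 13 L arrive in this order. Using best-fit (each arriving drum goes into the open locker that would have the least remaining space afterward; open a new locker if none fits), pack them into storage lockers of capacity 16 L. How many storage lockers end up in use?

  5 → locker 1 (new)  [load 5/16]
  4 → locker 1  [load 9/16]
  3 → locker 1  [load 12/16]
  11 → locker 2 (new)  [load 11/16]
  13 → locker 3 (new)  [load 13/16]
  12 → locker 4 (new)  [load 12/16]
  3 → locker 3  [load 16/16]
  13 → locker 5 (new)  [load 13/16]
  5 → locker 2  [load 16/16]
  4 → locker 1  [load 16/16]
  13 → locker 6 (new)  [load 13/16]
  13 → locker 7 (new)  [load 13/16]
7 storage lockers opened.

7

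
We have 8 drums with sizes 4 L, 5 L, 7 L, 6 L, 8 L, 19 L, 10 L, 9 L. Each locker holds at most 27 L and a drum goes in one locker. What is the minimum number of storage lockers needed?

3

Total = 19 + 10 + 9 + 8 + 7 + 6 + 5 + 4 = 68 L.
Lower bound: ⌈68/27⌉ = 3 storage lockers.
A packing using 3 storage lockers:
  locker 1: 19 + 8 = 27
  locker 2: 10 + 9 + 7 = 26
  locker 3: 6 + 5 + 4 = 15
This matches the lower bound, so 3 is optimal.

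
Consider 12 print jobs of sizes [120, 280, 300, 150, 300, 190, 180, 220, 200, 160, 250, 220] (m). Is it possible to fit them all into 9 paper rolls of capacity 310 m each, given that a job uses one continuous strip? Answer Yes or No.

No

Total = 2570 m; ⌈2570/310⌉ = 9.
10 print jobs each exceed half the capacity and cannot share a roll, forcing at least 10 paper rolls.
At least 10 paper rolls are required, but only 9 are allowed.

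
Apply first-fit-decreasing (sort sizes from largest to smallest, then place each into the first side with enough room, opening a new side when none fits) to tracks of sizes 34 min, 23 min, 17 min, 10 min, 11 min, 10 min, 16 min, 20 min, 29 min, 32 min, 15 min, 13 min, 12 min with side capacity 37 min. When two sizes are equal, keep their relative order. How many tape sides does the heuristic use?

Sorted descending: 34, 32, 29, 23, 20, 17, 16, 15, 13, 12, 11, 10, 10.
  34 → side 1 (new)  [load 34/37]
  32 → side 2 (new)  [load 32/37]
  29 → side 3 (new)  [load 29/37]
  23 → side 4 (new)  [load 23/37]
  20 → side 5 (new)  [load 20/37]
  17 → side 5  [load 37/37]
  16 → side 6 (new)  [load 16/37]
  15 → side 6  [load 31/37]
  13 → side 4  [load 36/37]
  12 → side 7 (new)  [load 12/37]
  11 → side 7  [load 23/37]
  10 → side 7  [load 33/37]
  10 → side 8 (new)  [load 10/37]
8 tape sides opened.

8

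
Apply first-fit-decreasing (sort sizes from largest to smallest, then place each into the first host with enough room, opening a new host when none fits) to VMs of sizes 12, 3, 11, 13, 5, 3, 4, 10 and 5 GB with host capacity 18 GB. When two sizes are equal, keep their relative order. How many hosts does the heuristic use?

Sorted descending: 13, 12, 11, 10, 5, 5, 4, 3, 3.
  13 → host 1 (new)  [load 13/18]
  12 → host 2 (new)  [load 12/18]
  11 → host 3 (new)  [load 11/18]
  10 → host 4 (new)  [load 10/18]
  5 → host 1  [load 18/18]
  5 → host 2  [load 17/18]
  4 → host 3  [load 15/18]
  3 → host 3  [load 18/18]
  3 → host 4  [load 13/18]
4 hosts opened.

4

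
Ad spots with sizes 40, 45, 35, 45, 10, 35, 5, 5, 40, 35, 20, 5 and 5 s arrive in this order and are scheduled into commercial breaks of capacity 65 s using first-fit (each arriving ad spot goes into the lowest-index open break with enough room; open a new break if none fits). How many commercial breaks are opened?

7

  40 → break 1 (new)  [load 40/65]
  45 → break 2 (new)  [load 45/65]
  35 → break 3 (new)  [load 35/65]
  45 → break 4 (new)  [load 45/65]
  10 → break 1  [load 50/65]
  35 → break 5 (new)  [load 35/65]
  5 → break 1  [load 55/65]
  5 → break 1  [load 60/65]
  40 → break 6 (new)  [load 40/65]
  35 → break 7 (new)  [load 35/65]
  20 → break 2  [load 65/65]
  5 → break 1  [load 65/65]
  5 → break 3  [load 40/65]
7 commercial breaks opened.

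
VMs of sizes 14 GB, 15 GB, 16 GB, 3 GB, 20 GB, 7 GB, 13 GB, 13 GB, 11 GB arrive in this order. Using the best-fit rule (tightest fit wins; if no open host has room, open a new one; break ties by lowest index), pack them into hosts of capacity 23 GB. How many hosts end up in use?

7

  14 → host 1 (new)  [load 14/23]
  15 → host 2 (new)  [load 15/23]
  16 → host 3 (new)  [load 16/23]
  3 → host 3  [load 19/23]
  20 → host 4 (new)  [load 20/23]
  7 → host 2  [load 22/23]
  13 → host 5 (new)  [load 13/23]
  13 → host 6 (new)  [load 13/23]
  11 → host 7 (new)  [load 11/23]
7 hosts opened.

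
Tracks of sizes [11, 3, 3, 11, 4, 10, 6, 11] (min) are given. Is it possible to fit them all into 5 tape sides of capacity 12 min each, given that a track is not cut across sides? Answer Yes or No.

Total = 59 min; ⌈59/12⌉ = 5.
The bound of 5 does not rule out 5, but exhaustive search shows no assignment into 5 tape sides of capacity 12 min exists — the minimum is 6.

No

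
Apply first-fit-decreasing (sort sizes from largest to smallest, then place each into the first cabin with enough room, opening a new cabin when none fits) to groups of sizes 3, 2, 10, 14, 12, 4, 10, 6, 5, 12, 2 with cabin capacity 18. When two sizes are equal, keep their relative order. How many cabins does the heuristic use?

5

Sorted descending: 14, 12, 12, 10, 10, 6, 5, 4, 3, 2, 2.
  14 → cabin 1 (new)  [load 14/18]
  12 → cabin 2 (new)  [load 12/18]
  12 → cabin 3 (new)  [load 12/18]
  10 → cabin 4 (new)  [load 10/18]
  10 → cabin 5 (new)  [load 10/18]
  6 → cabin 2  [load 18/18]
  5 → cabin 3  [load 17/18]
  4 → cabin 1  [load 18/18]
  3 → cabin 4  [load 13/18]
  2 → cabin 4  [load 15/18]
  2 → cabin 4  [load 17/18]
5 cabins opened.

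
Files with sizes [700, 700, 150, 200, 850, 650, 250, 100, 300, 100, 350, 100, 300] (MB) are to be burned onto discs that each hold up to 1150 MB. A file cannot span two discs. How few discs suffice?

Total = 850 + 700 + 700 + 650 + 350 + 300 + 300 + 250 + 200 + 150 + 100 + 100 + 100 = 4750 MB.
Lower bound: ⌈4750/1150⌉ = 5 discs.
A packing using 5 discs:
  disc 1: 850 + 300 = 1150
  disc 2: 700 + 350 + 100 = 1150
  disc 3: 700 + 300 + 150 = 1150
  disc 4: 650 + 250 + 200 = 1100
  disc 5: 100 + 100 = 200
This matches the lower bound, so 5 is optimal.

5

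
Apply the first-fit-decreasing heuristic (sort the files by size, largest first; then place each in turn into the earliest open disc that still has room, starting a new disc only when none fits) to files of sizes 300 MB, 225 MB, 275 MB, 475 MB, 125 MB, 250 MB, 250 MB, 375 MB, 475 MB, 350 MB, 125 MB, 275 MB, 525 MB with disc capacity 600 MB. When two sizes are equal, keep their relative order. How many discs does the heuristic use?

Sorted descending: 525, 475, 475, 375, 350, 300, 275, 275, 250, 250, 225, 125, 125.
  525 → disc 1 (new)  [load 525/600]
  475 → disc 2 (new)  [load 475/600]
  475 → disc 3 (new)  [load 475/600]
  375 → disc 4 (new)  [load 375/600]
  350 → disc 5 (new)  [load 350/600]
  300 → disc 6 (new)  [load 300/600]
  275 → disc 6  [load 575/600]
  275 → disc 7 (new)  [load 275/600]
  250 → disc 5  [load 600/600]
  250 → disc 7  [load 525/600]
  225 → disc 4  [load 600/600]
  125 → disc 2  [load 600/600]
  125 → disc 3  [load 600/600]
7 discs opened.

7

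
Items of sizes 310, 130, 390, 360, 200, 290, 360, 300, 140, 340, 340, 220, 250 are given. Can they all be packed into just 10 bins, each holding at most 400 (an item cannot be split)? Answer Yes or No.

Total = 3630; ⌈3630/400⌉ = 10.
The bound of 10 does not rule out 10, but exhaustive search shows no assignment into 10 bins of capacity 400 exists — the minimum is 11.

No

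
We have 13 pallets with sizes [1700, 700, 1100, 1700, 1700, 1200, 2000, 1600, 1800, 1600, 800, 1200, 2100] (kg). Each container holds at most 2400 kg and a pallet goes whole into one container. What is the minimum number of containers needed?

Total = 2100 + 2000 + 1800 + 1700 + 1700 + 1700 + 1600 + 1600 + 1200 + 1200 + 1100 + 800 + 700 = 19200 kg.
Lower bound: ⌈19200/2400⌉ = 8 containers.
A packing using 10 containers:
  container 1: 2100 = 2100
  container 2: 2000 = 2000
  container 3: 1800 = 1800
  container 4: 1700 + 700 = 2400
  container 5: 1700 = 1700
  container 6: 1700 = 1700
  container 7: 1600 + 800 = 2400
  container 8: 1600 = 1600
  container 9: 1200 + 1200 = 2400
  container 10: 1100 = 1100
No arrangement into 9 containers stays within capacity, so 10 is optimal.

10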